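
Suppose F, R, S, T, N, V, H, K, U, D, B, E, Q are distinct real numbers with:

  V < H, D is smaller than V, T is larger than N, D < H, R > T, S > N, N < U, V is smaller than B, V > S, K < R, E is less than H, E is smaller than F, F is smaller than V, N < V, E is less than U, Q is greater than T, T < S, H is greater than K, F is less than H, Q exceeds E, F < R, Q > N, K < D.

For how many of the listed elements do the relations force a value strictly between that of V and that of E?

Chaining upward from E reaches: F, Q, U, B, R, H.
Chaining downward from V reaches: F, K, N, T, S, D.
Strictly between E and V are those in both lists: F — 1 element.

1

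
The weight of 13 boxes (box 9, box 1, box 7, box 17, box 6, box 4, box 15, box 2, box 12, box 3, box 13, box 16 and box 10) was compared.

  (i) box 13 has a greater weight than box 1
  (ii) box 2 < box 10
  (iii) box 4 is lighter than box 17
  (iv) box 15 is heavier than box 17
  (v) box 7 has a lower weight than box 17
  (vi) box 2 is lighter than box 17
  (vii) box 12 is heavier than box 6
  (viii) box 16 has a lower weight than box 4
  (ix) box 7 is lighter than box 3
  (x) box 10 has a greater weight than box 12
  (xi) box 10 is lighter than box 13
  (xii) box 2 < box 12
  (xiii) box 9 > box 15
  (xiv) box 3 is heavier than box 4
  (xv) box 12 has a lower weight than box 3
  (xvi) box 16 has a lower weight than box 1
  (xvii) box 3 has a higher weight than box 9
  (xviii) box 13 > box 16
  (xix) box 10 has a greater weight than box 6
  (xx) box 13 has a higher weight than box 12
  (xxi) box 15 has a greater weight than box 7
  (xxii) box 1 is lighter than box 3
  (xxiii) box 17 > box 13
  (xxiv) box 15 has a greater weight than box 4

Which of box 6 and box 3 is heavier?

box 3

The relevant relations are box 6 < box 12; box 12 < box 10; box 10 < box 13; box 13 < box 17; box 17 < box 15; box 15 < box 9; box 9 < box 3.
Together: box 6 < box 12 < box 10 < box 13 < box 17 < box 15 < box 9 < box 3.
So box 6 < box 3; box 3 is the heavier of the two.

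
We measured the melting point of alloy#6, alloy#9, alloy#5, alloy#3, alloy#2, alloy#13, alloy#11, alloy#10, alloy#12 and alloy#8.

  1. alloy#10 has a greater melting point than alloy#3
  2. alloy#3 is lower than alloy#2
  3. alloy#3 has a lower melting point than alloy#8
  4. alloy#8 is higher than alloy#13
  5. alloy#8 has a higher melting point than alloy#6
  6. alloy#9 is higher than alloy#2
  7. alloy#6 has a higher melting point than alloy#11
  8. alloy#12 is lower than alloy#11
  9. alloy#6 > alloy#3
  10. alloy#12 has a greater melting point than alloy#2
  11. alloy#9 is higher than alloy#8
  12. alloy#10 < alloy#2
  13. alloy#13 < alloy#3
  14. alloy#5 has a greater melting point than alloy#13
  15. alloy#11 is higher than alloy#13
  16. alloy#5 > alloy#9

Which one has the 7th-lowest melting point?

alloy#6

Piecing the relations together gives one ordering: alloy#13 < alloy#3 < alloy#10 < alloy#2 < alloy#12 < alloy#11 < alloy#6 < alloy#8 < alloy#9 < alloy#5.
Counting 7 from the smallest end gives alloy#6.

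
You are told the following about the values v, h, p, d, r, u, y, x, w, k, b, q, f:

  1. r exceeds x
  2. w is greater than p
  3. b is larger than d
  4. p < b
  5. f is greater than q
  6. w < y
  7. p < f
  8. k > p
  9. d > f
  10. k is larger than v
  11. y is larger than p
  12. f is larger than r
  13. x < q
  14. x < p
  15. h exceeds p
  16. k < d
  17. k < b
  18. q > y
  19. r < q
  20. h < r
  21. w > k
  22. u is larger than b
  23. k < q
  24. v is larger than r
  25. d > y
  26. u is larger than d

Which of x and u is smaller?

The relevant relations are x < p; p < h; h < r; r < v; v < k; k < w; w < y; y < q; q < f; f < d; d < b; b < u.
Together: x < p < h < r < v < k < w < y < q < f < d < b < u.
So x < u; x is the smaller of the two.

x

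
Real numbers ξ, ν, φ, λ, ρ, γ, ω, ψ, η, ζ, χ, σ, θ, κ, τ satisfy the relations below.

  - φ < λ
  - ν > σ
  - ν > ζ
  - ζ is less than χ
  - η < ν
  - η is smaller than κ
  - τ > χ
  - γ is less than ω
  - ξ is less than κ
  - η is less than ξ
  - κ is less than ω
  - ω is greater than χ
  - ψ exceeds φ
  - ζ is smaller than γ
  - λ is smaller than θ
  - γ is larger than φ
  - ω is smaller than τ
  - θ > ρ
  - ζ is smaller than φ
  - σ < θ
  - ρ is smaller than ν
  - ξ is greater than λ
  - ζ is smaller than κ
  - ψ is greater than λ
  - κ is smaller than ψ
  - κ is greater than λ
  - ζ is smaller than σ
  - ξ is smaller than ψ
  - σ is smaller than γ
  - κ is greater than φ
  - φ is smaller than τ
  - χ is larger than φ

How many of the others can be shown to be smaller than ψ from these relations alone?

The elements the relations force below ψ are ζ, φ, η, λ, ξ, κ — no chain reaches any other.
That is 6.

6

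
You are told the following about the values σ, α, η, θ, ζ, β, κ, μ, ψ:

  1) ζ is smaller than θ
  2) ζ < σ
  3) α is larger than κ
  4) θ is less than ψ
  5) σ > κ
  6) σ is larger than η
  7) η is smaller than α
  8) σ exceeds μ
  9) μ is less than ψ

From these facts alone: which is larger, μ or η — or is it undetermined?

Following every chain through η: above η we get α, σ.
μ is not reached, and no chain runs the other way from μ to η.
So the given relations leave the order of η and μ undetermined.

undetermined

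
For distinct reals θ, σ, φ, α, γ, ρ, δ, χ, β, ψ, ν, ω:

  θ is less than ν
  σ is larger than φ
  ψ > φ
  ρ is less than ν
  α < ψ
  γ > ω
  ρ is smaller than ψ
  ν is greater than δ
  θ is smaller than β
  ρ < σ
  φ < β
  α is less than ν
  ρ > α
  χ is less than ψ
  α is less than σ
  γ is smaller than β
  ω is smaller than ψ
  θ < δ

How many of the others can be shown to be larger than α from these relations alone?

Directly above α: ρ, ψ, σ, ν.
No other element is forced above α by the given relations, so the count is 4.

4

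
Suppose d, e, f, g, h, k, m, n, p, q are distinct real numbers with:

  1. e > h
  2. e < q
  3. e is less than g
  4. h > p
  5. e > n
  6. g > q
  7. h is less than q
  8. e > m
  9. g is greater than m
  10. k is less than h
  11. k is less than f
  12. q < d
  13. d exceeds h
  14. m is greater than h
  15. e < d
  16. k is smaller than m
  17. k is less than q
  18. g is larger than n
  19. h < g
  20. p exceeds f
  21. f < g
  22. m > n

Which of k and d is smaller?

k < f < p < h < m < e < q < d, by transitivity through f, p, h, m, e, q.
So k < d; k is the smaller of the two.

k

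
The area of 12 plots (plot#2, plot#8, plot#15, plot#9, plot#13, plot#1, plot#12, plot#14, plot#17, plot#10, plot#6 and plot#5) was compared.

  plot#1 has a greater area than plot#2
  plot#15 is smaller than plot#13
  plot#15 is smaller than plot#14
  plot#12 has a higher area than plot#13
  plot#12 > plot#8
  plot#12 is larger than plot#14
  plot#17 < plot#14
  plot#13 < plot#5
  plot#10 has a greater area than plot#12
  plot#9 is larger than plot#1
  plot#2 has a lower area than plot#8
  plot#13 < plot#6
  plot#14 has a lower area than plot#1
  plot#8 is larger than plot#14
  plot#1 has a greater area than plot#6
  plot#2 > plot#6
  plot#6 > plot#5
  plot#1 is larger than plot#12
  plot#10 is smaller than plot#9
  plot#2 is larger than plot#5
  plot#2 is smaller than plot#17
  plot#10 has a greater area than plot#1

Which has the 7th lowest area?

plot#14

The consecutive relations fix a unique order: plot#15 < plot#13 < plot#5 < plot#6 < plot#2 < plot#17 < plot#14 < plot#8 < plot#12 < plot#1 < plot#10 < plot#9.
The 7th smallest is plot#14.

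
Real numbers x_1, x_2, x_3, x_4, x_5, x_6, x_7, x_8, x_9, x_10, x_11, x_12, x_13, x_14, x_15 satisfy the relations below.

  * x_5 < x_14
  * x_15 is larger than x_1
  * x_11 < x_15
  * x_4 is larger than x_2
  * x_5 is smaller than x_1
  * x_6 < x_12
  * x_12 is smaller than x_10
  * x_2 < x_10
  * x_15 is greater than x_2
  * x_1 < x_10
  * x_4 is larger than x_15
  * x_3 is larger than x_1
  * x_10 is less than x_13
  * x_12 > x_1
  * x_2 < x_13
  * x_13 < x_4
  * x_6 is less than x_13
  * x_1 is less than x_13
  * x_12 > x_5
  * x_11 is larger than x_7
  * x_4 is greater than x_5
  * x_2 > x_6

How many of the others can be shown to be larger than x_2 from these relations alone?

From x_2 the given relations immediately reach x_15, x_10, x_13, x_4.
No other element is forced above x_2 by the given relations, so the count is 4.

4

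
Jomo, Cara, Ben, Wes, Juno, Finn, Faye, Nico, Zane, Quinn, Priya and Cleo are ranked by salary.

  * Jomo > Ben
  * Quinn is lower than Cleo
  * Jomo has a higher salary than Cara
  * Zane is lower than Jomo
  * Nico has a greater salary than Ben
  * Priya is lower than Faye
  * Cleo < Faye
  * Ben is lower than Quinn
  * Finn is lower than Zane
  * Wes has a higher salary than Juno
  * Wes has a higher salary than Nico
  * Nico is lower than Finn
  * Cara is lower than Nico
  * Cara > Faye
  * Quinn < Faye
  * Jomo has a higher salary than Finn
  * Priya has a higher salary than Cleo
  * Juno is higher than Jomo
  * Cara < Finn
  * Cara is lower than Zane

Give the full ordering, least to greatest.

The consecutive links are each given: Ben < Quinn; Quinn < Cleo; Cleo < Priya; Priya < Faye; Faye < Cara; Cara < Nico; Nico < Finn; Finn < Zane; Zane < Jomo; Jomo < Juno; Juno < Wes.

Ben < Quinn < Cleo < Priya < Faye < Cara < Nico < Finn < Zane < Jomo < Juno < Wes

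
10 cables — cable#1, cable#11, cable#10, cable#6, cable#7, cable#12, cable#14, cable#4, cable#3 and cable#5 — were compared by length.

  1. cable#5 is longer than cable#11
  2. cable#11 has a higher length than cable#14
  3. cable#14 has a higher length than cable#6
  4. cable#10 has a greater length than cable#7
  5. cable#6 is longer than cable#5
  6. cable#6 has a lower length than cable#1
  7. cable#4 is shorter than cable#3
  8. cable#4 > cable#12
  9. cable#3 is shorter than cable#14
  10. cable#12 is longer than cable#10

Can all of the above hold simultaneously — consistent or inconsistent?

Chaining the given relations yields cable#14 < cable#11 < cable#5 < cable#6, so cable#14 < cable#6. But one relation states cable#6 < cable#14. These cannot both hold.

inconsistent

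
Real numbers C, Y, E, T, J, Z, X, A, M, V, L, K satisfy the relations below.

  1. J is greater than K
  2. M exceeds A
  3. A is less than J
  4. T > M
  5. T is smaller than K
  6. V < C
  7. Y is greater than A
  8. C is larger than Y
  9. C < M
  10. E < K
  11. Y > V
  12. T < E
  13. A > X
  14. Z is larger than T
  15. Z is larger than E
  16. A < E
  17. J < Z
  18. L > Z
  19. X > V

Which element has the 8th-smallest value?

E

Chaining the given pairs: V < X < A < Y < C < M < T < E < K < J < Z < L.
Counting 8 from the smallest end gives E.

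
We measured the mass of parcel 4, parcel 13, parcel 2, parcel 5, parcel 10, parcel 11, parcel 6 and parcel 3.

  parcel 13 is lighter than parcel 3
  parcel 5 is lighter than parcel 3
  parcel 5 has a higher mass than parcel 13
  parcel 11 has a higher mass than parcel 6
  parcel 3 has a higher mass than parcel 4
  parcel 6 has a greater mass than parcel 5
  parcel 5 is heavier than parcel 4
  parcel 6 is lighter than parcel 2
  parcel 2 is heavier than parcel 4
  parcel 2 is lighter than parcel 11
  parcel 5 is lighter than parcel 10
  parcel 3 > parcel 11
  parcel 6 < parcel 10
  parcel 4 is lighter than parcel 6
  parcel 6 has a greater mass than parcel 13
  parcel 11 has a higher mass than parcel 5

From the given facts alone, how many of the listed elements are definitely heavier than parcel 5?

Directly above parcel 5: parcel 6, parcel 10, parcel 11, parcel 3.
One step further: parcel 2 (5 so far).
Nothing else is reachable above parcel 5; 5 in all.

5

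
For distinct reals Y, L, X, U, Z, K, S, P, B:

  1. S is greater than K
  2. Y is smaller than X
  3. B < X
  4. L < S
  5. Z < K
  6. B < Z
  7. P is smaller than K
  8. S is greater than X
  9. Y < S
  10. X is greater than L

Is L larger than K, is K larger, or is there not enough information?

Following every chain through L: above L we get X, S.
K is not reached, and no chain runs the other way from K to L.
So the given relations leave the order of L and K undetermined.

undetermined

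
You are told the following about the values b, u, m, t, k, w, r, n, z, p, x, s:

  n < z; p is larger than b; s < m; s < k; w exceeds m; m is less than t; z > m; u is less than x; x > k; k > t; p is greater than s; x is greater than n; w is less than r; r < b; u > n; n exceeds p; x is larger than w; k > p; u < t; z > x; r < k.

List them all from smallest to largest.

s < m < w < r < b < p < n < u < t < k < x < z

Nothing is placed below s, so it is least; from there s < m; m < w; w < r; r < b; b < p; p < n; n < u; u < t; t < k; k < x; x < z, each given directly.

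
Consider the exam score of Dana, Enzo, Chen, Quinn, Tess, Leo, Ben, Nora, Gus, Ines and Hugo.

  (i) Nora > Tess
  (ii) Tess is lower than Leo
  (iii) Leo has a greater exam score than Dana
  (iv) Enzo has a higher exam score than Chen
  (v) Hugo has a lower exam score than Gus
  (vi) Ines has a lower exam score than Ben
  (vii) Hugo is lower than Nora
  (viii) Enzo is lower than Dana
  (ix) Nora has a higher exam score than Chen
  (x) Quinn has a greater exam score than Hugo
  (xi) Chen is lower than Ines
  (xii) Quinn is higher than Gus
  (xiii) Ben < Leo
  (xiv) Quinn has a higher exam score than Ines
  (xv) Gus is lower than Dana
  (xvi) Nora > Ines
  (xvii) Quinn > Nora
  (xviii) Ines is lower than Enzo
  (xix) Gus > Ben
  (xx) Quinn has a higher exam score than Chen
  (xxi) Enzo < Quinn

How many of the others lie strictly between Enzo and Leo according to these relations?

Chaining upward from Enzo reaches: Quinn, Dana.
Chaining downward from Leo reaches: Chen, Hugo, Ines, Tess, Ben, Gus, Dana.
Strictly between Enzo and Leo are those in both lists: Dana — 1 element.

1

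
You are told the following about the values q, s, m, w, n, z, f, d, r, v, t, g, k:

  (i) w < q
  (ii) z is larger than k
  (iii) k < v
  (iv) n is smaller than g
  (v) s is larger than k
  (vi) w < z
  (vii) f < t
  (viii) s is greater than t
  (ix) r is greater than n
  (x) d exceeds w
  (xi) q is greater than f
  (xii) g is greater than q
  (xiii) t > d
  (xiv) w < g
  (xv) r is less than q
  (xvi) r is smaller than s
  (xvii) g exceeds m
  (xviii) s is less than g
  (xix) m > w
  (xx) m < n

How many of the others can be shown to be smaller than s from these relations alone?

8

Directly below s: k, r, t.
One step further: f, n, d (6 so far).
One step further: w, m (8 so far).
No other element is forced below s by the given relations, so the count is 8.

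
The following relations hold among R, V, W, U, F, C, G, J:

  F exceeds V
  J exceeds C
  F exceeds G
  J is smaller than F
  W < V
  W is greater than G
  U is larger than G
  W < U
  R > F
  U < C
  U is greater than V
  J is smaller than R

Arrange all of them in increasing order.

G < W < V < U < C < J < F < R

Nothing is placed below G, so it is least; from there G < W; W < V; V < U; U < C; C < J; J < F; F < R, each given directly.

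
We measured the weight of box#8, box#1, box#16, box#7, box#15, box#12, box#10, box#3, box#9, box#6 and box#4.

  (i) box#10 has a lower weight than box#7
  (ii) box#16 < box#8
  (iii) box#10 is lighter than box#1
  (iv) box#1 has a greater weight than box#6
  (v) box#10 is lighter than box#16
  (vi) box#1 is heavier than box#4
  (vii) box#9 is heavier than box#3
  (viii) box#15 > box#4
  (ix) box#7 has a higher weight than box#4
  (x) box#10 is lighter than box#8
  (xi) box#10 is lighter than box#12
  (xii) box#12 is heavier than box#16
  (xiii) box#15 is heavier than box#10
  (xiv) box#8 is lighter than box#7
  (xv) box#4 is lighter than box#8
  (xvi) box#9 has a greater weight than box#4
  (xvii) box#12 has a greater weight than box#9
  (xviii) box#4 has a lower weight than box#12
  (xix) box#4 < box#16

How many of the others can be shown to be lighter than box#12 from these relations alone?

From box#12 the given relations immediately reach box#4, box#10, box#16, box#9.
From those, box#3 — 5 in total.
No other element is forced below box#12 by the given relations, so the count is 5.

5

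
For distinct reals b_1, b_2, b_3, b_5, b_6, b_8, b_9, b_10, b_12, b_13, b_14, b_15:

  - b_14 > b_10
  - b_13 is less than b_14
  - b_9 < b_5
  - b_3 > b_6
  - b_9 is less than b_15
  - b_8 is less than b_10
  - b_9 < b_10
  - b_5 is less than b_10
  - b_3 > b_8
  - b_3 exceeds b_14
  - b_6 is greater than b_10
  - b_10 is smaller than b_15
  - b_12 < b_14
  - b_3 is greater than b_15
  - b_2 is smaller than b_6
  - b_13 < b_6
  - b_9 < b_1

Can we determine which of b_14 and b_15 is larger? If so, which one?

undetermined

Following every chain through b_15: above b_15 we get b_3; below b_15 we get b_9, b_5, b_8, b_10.
b_14 is not reached, and no chain runs the other way from b_14 to b_15.
So the given relations leave the order of b_15 and b_14 undetermined.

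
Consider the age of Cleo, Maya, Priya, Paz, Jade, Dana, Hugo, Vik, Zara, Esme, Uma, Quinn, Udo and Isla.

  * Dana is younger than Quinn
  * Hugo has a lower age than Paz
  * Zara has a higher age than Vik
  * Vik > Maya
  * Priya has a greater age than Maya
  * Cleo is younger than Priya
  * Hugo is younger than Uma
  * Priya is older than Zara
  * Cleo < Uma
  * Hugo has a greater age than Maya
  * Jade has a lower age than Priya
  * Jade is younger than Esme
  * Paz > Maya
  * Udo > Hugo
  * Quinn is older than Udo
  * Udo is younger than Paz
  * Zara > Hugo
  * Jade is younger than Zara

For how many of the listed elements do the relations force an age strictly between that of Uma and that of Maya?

1

The relations place Maya below Uma. An element lies strictly between them when it is forced above Maya and also forced below Uma.
Above Maya: {Hugo, Vik, Udo, Zara, Priya, Quinn, Paz}. Below Uma: {Hugo, Cleo}.
Intersection: {Hugo} — 1.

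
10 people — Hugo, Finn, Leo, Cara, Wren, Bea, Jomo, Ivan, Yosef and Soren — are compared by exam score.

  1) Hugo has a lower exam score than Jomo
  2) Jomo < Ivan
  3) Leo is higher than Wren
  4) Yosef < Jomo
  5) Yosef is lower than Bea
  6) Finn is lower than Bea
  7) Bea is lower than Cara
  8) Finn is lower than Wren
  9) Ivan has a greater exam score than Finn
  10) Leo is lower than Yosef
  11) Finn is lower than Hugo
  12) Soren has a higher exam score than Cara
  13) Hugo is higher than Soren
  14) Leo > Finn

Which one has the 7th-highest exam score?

Yosef

Piecing the relations together gives one ordering: Finn < Wren < Leo < Yosef < Bea < Cara < Soren < Hugo < Jomo < Ivan.
The 7th largest is Yosef.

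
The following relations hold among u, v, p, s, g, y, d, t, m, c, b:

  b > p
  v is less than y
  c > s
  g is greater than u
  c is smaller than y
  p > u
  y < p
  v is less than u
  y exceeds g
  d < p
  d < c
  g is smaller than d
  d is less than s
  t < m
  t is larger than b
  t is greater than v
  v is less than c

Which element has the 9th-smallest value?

b

The consecutive relations fix a unique order: v < u < g < d < s < c < y < p < b < t < m.
Counting 9 from the smallest end gives b.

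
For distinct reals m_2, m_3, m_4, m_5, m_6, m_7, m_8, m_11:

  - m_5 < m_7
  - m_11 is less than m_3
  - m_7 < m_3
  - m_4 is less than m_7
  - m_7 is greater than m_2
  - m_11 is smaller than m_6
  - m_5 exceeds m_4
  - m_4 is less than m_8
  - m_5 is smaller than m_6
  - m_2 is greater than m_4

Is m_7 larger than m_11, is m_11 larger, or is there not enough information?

undetermined

Following every chain through m_11: above m_11 we get m_3, m_6.
m_7 is not reached, and no chain runs the other way from m_7 to m_11.
So the given relations leave the order of m_11 and m_7 undetermined.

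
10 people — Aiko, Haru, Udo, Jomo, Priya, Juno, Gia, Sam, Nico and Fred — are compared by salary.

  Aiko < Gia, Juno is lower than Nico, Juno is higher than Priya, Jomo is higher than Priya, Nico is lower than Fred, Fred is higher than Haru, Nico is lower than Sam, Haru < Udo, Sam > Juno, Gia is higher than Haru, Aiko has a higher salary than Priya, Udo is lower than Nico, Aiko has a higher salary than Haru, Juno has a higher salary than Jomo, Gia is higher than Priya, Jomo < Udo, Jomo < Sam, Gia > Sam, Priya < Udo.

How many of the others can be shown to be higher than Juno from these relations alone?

4

The elements the relations force above Juno are Nico, Fred, Sam, Gia — no chain reaches any other.
That is 4.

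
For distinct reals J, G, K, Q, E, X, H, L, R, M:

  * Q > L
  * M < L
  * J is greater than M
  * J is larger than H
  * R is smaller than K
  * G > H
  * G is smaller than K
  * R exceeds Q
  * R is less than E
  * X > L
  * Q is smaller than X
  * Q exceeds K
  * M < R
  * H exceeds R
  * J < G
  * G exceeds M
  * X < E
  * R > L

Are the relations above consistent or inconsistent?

inconsistent

Chaining the given relations yields R < H < J < G < K < Q, so R < Q. But one relation states Q < R. These cannot both hold.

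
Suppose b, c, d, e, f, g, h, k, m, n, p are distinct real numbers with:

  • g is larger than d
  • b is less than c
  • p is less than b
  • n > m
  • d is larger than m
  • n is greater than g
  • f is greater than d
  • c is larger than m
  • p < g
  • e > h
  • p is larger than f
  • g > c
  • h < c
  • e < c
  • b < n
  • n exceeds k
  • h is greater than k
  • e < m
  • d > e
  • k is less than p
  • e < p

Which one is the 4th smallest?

Chaining the given pairs: k < h < e < m < d < f < p < b < c < g < n.
Counting 4 from the smallest end gives m.

m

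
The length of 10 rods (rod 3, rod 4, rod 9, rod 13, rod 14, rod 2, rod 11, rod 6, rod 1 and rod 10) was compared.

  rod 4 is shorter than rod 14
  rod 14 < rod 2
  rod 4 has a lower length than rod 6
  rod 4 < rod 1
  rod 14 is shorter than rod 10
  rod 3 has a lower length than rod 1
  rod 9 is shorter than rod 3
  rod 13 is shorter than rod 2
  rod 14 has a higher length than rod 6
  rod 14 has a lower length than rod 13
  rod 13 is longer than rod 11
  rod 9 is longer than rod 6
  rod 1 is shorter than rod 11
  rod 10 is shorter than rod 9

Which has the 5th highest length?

Chaining the given pairs: rod 4 < rod 6 < rod 14 < rod 10 < rod 9 < rod 3 < rod 1 < rod 11 < rod 13 < rod 2.
The 5th largest is rod 3.

rod 3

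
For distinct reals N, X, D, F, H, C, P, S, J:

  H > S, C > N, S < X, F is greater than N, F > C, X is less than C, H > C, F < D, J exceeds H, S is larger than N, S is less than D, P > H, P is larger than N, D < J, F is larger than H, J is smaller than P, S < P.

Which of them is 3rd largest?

D

Chaining the given pairs: N < S < X < C < H < F < D < J < P.
Counting 3 from the largest end gives D.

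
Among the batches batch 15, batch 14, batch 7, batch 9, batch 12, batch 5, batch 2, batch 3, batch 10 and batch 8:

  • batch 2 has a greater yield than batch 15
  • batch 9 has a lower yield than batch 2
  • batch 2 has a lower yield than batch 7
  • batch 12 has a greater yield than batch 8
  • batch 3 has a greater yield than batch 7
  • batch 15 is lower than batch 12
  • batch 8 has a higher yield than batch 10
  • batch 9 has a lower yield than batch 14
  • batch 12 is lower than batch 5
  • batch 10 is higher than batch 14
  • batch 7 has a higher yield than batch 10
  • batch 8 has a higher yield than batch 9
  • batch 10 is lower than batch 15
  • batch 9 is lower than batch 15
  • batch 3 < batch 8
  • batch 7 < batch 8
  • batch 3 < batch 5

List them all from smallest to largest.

Each adjacent pair is fixed by a given relation: batch 9 < batch 14; batch 14 < batch 10; batch 10 < batch 15; batch 15 < batch 2; batch 2 < batch 7; batch 7 < batch 3; batch 3 < batch 8; batch 8 < batch 12; batch 12 < batch 5. Chaining them end to end gives the full order.

batch 9 < batch 14 < batch 10 < batch 15 < batch 2 < batch 7 < batch 3 < batch 8 < batch 12 < batch 5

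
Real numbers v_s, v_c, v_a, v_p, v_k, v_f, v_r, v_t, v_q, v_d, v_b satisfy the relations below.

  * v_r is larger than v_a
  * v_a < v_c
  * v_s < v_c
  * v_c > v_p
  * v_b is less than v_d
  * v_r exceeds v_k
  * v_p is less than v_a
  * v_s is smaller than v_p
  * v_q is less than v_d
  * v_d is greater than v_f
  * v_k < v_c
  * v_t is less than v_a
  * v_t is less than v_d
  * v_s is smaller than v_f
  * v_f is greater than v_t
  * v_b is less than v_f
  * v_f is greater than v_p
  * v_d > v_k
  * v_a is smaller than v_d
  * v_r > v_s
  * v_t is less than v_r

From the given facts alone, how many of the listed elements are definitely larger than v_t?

The elements the relations force above v_t are v_a, v_c, v_f, v_d, v_r — no chain reaches any other.
That is 5.

5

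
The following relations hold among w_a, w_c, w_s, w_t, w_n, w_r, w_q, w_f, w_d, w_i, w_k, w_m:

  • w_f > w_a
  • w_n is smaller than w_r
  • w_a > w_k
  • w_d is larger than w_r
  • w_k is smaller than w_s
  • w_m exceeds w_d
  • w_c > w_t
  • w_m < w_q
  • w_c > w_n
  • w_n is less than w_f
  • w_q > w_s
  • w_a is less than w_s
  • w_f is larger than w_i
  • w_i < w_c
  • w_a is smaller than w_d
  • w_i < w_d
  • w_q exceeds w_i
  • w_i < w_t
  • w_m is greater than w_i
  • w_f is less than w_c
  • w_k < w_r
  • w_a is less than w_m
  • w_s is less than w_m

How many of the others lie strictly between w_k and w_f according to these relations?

Chaining upward from w_k reaches: w_a, w_r, w_s, w_d, w_m, w_q, w_c.
Chaining downward from w_f reaches: w_n, w_a, w_i.
Strictly between w_k and w_f are those in both lists: w_a — 1 element.

1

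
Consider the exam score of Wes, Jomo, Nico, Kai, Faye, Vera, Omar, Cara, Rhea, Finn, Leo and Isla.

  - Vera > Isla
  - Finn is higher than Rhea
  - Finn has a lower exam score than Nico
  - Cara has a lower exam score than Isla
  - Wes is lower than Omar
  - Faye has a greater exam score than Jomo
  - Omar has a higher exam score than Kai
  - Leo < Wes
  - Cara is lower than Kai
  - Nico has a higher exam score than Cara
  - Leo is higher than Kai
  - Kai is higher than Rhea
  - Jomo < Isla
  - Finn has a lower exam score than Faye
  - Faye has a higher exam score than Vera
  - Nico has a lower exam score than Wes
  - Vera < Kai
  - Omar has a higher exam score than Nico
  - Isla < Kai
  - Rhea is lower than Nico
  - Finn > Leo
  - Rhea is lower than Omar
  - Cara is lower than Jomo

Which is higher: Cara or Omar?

Omar

Cara < Jomo and Jomo < Isla give Cara < Isla.
Then Isla < Vera extends the chain to Vera.
Then Vera < Kai extends the chain to Kai.
With Kai < Leo: Cara < Jomo < Isla < Vera < Kai < Leo.
Then Leo < Finn extends the chain to Finn.
With Finn < Nico: Cara < Jomo < Isla < Vera < Kai < Leo < Finn < Nico.
Then Nico < Wes extends the chain to Wes.
With Wes < Omar: Cara < Jomo < Isla < Vera < Kai < Leo < Finn < Nico < Wes < Omar.
So Cara < Omar; Omar is the higher of the two.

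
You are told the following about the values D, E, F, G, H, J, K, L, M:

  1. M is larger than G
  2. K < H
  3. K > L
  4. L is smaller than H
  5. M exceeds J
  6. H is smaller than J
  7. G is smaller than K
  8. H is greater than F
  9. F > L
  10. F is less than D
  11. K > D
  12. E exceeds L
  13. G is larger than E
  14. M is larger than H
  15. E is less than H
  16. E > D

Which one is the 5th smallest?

G

Chaining the given pairs: L < F < D < E < G < K < H < J < M.
The 5th smallest is G.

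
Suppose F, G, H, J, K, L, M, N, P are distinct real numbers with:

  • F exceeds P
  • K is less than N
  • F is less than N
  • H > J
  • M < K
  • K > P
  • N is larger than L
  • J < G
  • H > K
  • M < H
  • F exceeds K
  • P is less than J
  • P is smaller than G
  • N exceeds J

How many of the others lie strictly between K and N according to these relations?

Chaining upward from K reaches: F, H.
Chaining downward from N reaches: P, M, J, F, L.
Strictly between K and N are those in both lists: F — 1 element.

1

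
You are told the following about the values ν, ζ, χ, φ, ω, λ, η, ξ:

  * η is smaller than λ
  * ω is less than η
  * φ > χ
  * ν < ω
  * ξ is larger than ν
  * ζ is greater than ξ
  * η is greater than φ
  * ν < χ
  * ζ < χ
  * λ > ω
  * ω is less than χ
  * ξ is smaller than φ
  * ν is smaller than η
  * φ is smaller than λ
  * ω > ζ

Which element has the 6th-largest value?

The consecutive relations fix a unique order: ν < ξ < ζ < ω < χ < φ < η < λ.
Counting 6 from the largest end gives ζ.

ζ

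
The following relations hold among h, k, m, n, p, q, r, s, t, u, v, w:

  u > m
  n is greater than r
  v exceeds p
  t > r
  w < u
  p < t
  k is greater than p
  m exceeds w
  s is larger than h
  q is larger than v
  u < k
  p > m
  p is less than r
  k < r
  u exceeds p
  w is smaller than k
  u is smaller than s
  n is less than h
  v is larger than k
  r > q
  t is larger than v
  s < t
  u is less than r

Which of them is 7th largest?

v

Piecing the relations together gives one ordering: w < m < p < u < k < v < q < r < n < h < s < t.
The 7th largest is v.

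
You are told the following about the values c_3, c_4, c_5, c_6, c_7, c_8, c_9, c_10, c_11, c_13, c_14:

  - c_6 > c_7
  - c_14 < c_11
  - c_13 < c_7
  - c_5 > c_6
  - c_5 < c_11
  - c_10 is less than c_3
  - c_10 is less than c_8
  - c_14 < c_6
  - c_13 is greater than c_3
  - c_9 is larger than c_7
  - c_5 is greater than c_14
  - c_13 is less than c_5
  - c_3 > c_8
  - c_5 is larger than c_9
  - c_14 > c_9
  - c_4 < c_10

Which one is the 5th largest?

Piecing the relations together gives one ordering: c_4 < c_10 < c_8 < c_3 < c_13 < c_7 < c_9 < c_14 < c_6 < c_5 < c_11.
The 5th largest is c_9.

c_9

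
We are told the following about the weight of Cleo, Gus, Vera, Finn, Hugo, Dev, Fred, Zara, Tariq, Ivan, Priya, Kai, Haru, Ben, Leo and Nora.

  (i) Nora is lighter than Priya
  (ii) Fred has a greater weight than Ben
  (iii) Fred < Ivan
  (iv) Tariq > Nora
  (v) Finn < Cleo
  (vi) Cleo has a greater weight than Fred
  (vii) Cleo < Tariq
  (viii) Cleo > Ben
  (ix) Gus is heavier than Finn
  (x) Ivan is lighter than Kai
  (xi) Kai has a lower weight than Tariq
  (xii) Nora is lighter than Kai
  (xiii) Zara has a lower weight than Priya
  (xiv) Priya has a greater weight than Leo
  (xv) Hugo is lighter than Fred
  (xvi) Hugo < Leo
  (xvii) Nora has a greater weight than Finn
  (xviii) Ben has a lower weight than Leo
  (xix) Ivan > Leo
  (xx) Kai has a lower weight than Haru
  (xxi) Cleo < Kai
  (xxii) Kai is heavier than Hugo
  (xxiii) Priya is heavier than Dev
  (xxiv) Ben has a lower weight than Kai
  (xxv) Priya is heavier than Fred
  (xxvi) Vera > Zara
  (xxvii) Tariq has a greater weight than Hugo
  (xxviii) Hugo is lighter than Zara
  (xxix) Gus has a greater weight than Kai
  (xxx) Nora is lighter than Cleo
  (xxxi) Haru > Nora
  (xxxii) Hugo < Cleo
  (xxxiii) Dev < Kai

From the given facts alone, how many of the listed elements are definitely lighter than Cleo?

5

From Cleo the given relations immediately reach Hugo, Ben, Finn, Fred, Nora.
Nothing else is reachable below Cleo; 5 in all.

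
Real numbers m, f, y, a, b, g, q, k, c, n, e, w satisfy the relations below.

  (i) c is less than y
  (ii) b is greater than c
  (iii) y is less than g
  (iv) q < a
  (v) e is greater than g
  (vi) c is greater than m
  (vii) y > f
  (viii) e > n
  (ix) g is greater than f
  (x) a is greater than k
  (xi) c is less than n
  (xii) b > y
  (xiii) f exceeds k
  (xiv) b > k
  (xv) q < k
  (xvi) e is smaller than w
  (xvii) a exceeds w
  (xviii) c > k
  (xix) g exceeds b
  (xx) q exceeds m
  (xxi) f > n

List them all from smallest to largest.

m < q < k < c < n < f < y < b < g < e < w < a

Nothing is placed below m, so it is least; from there m < q; q < k; k < c; c < n; n < f; f < y; y < b; b < g; g < e; e < w; w < a, each given directly.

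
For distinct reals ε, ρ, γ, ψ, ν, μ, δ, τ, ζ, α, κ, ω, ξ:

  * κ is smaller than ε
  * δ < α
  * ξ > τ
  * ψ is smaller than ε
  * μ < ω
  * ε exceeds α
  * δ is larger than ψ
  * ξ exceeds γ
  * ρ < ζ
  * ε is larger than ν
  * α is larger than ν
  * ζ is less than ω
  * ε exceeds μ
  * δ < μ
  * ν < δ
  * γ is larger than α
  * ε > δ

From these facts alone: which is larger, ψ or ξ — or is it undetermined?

ξ

ψ < δ and δ < α give ψ < α.
With α < γ: ψ < δ < α < γ.
With γ < ξ: ψ < δ < α < γ < ξ.
So ξ is larger.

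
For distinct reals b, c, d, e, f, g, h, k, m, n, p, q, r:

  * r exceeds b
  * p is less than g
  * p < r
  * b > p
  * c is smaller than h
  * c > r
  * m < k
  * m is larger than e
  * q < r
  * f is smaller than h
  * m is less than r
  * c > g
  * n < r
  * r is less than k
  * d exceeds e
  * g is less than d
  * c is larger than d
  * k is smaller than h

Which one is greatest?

h

Chaining downward from h: directly below it, f, k, c; then g, m, r, d; then p, e, b, q, n.
That covers every other element, and nothing is given above h, so h is the greatest.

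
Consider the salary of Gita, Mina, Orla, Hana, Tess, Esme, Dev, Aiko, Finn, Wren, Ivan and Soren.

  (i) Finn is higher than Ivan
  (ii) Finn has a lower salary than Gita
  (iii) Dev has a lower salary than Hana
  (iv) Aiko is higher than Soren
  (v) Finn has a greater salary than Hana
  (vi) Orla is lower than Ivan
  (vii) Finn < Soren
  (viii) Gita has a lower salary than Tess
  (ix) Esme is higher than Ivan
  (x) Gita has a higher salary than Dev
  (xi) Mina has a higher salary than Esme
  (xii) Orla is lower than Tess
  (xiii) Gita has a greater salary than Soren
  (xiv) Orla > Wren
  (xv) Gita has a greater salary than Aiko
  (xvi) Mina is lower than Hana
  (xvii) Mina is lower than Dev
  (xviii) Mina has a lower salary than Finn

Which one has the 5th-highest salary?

Finn

The consecutive relations fix a unique order: Wren < Orla < Ivan < Esme < Mina < Dev < Hana < Finn < Soren < Aiko < Gita < Tess.
The 5th largest is Finn.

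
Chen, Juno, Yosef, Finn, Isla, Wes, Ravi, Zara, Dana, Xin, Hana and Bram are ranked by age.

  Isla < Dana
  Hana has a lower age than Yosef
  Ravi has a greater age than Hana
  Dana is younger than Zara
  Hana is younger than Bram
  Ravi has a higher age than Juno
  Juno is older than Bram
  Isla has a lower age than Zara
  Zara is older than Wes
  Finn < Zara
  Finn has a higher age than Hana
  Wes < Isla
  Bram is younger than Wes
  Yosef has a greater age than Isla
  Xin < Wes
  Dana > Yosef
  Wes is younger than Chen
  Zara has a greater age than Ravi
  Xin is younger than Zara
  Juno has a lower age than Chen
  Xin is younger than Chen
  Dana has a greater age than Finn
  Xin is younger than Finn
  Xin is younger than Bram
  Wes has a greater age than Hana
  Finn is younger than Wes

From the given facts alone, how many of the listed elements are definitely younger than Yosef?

The elements the relations force below Yosef are Hana, Xin, Finn, Bram, Wes, Isla — no chain reaches any other.
That is 6.

6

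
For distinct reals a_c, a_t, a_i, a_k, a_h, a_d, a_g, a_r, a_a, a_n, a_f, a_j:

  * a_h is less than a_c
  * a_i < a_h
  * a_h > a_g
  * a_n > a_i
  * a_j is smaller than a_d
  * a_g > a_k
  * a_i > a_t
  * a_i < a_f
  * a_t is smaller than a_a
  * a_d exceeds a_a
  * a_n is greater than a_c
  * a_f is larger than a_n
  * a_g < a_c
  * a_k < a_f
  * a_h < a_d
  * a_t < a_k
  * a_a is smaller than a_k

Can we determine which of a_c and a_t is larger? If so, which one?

a_c

Link the given pairs in sequence: a_t < a_a; a_a < a_k; a_k < a_g; a_g < a_h; a_h < a_c.
Together: a_t < a_a < a_k < a_g < a_h < a_c.
So a_c is larger.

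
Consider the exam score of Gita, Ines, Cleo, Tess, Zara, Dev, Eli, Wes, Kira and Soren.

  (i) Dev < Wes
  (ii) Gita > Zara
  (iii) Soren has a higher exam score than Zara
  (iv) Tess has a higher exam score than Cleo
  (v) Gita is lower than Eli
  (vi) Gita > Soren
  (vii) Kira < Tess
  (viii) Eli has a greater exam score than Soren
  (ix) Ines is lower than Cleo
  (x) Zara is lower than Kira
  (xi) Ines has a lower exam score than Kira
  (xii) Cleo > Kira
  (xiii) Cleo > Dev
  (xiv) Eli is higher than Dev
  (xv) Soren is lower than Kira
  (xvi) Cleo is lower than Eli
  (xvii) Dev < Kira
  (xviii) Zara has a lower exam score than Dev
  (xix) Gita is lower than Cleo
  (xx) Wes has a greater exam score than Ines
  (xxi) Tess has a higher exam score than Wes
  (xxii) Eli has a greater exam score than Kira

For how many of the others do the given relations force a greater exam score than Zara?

From Zara the given relations immediately reach Soren, Dev, Kira, Gita.
From those, Cleo, Wes, Eli, Tess — 8 in total.
Nothing else is reachable above Zara; 8 in all.

8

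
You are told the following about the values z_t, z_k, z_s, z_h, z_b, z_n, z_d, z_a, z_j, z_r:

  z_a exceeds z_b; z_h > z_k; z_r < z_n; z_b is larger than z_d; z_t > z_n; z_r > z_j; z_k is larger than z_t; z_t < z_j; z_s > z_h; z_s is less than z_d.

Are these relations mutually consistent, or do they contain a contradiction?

Chaining the given relations yields z_j < z_r < z_n < z_t, so z_j < z_t. But one relation states z_t < z_j. These cannot both hold.

inconsistent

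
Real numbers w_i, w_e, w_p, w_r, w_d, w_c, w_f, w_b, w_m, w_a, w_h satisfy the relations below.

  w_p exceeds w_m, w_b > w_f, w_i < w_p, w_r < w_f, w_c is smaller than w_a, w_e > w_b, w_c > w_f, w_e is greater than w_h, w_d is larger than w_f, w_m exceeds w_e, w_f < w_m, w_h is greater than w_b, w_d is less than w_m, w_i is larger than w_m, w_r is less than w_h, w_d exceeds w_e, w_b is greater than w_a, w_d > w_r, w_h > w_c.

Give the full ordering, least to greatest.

w_r < w_f < w_c < w_a < w_b < w_h < w_e < w_d < w_m < w_i < w_p

The consecutive links are each given: w_r < w_f; w_f < w_c; w_c < w_a; w_a < w_b; w_b < w_h; w_h < w_e; w_e < w_d; w_d < w_m; w_m < w_i; w_i < w_p.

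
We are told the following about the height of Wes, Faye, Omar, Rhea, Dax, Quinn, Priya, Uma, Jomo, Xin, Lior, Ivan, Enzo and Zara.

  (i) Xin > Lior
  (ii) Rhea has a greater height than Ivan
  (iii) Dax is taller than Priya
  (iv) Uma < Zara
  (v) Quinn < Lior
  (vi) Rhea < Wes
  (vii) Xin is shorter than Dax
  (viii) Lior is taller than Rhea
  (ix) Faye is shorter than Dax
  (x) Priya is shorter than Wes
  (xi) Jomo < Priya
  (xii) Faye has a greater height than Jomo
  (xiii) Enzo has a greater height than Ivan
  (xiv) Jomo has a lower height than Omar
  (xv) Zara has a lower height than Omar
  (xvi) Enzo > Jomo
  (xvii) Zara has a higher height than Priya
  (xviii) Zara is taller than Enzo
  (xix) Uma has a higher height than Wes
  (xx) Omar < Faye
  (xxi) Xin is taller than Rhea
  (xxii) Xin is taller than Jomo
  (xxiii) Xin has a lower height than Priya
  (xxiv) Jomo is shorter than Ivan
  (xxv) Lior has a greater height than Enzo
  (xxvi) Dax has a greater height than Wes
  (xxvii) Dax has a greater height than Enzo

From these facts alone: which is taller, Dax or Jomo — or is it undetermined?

Jomo < Ivan and Ivan < Enzo give Jomo < Enzo.
Then Enzo < Lior extends the chain to Lior.
With Lior < Xin: Jomo < Ivan < Enzo < Lior < Xin.
Then Xin < Priya extends the chain to Priya.
With Priya < Wes: Jomo < Ivan < Enzo < Lior < Xin < Priya < Wes.
With Wes < Uma: Jomo < Ivan < Enzo < Lior < Xin < Priya < Wes < Uma.
With Uma < Zara: Jomo < Ivan < Enzo < Lior < Xin < Priya < Wes < Uma < Zara.
With Zara < Omar: Jomo < Ivan < Enzo < Lior < Xin < Priya < Wes < Uma < Zara < Omar.
With Omar < Faye: Jomo < Ivan < Enzo < Lior < Xin < Priya < Wes < Uma < Zara < Omar < Faye.
Then Faye < Dax extends the chain to Dax.
So Dax is taller.

Dax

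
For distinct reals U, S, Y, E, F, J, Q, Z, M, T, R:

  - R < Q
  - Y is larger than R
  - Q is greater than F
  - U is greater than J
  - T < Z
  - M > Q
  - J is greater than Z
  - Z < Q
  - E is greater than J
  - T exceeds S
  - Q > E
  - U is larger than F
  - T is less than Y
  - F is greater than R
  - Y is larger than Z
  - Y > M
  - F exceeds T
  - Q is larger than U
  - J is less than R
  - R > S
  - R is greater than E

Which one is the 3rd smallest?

Chaining the given pairs: S < T < Z < J < E < R < F < U < Q < M < Y.
The 3rd smallest is Z.

Z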